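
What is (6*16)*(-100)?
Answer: -9600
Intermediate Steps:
(6*16)*(-100) = 96*(-100) = -9600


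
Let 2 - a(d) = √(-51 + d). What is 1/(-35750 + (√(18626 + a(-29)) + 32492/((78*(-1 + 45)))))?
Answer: 1/(-30665377/858 + √(18628 - 4*I*√5)) ≈ -2.8087e-5 + 0.e-11*I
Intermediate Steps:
a(d) = 2 - √(-51 + d)
1/(-35750 + (√(18626 + a(-29)) + 32492/((78*(-1 + 45))))) = 1/(-35750 + (√(18626 + (2 - √(-51 - 29))) + 32492/((78*(-1 + 45))))) = 1/(-35750 + (√(18626 + (2 - √(-80))) + 32492/((78*44)))) = 1/(-35750 + (√(18626 + (2 - 4*I*√5)) + 32492/3432)) = 1/(-35750 + (√(18626 + (2 - 4*I*√5)) + 32492*(1/3432))) = 1/(-35750 + (√(18628 - 4*I*√5) + 8123/858)) = 1/(-35750 + (8123/858 + √(18628 - 4*I*√5))) = 1/(-30665377/858 + √(18628 - 4*I*√5))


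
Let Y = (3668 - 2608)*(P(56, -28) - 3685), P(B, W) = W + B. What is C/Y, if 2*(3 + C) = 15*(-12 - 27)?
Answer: 197/2584280 ≈ 7.6230e-5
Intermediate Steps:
P(B, W) = B + W
C = -591/2 (C = -3 + (15*(-12 - 27))/2 = -3 + (15*(-39))/2 = -3 + (½)*(-585) = -3 - 585/2 = -591/2 ≈ -295.50)
Y = -3876420 (Y = (3668 - 2608)*((56 - 28) - 3685) = 1060*(28 - 3685) = 1060*(-3657) = -3876420)
C/Y = -591/2/(-3876420) = -591/2*(-1/3876420) = 197/2584280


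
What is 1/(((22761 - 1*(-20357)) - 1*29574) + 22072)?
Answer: 1/35616 ≈ 2.8077e-5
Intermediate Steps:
1/(((22761 - 1*(-20357)) - 1*29574) + 22072) = 1/(((22761 + 20357) - 29574) + 22072) = 1/((43118 - 29574) + 22072) = 1/(13544 + 22072) = 1/35616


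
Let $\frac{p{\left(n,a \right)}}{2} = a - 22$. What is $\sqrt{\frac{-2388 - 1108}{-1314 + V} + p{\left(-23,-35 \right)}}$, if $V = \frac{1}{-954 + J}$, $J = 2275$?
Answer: $\frac{i \sqrt{335463149623498}}{1735793} \approx 10.552 i$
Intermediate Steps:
$V = \frac{1}{1321}$ ($V = \frac{1}{-954 + 2275} = \frac{1}{1321} \approx 0.000757$)
$p{\left(n,a \right)} = -44 + 2 a$ ($p{\left(n,a \right)} = 2 \left(a - 22\right) = 2 \left(-22 + a\right) = -44 + 2 a$)
$\sqrt{\frac{-2388 - 1108}{-1314 + V} + p{\left(-23,-35 \right)}} = \sqrt{\frac{-2388 - 1108}{-1314 + \frac{1}{1321}} + \left(-44 + 2 \left(-35\right)\right)} = \sqrt{- \frac{3496}{- \frac{1735793}{1321}} - 114} = \sqrt{\left(-3496\right) \left(- \frac{1321}{1735793}\right) - 114} = \sqrt{\frac{4618216}{1735793} - 114} = \sqrt{- \frac{193262186}{1735793}} = \frac{i \sqrt{335463149623498}}{1735793}$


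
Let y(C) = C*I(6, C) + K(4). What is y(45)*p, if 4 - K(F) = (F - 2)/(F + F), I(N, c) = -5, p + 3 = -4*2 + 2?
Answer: 7965/4 ≈ 1991.3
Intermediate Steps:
p = -9 (p = -3 + (-4*2 + 2) = -3 + (-8 + 2) = -3 - 6 = -9)
K(F) = 4 - (-2 + F)/(2*F) (K(F) = 4 - (F - 2)/(F + F) = 4 - (-2 + F)/(2*F))
y(C) = 15/4 - 5*C (y(C) = C*(-5) + (7/2 + 1/4) = -5*C + (7/2 + ¼) = -5*C + 15/4 = 15/4 - 5*C)
y(45)*p = (15/4 - 5*45)*(-9) = (15/4 - 225)*(-9) = -885/4*(-9) = 7965/4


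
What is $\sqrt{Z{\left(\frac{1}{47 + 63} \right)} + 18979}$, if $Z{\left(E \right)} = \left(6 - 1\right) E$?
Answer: $\frac{\sqrt{9185858}}{22} \approx 137.76$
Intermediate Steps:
$Z{\left(E \right)} = 5 E$
$\sqrt{Z{\left(\frac{1}{47 + 63} \right)} + 18979} = \sqrt{\frac{5}{47 + 63} + 18979} = \sqrt{\frac{5}{110} + 18979} = \sqrt{5 \cdot \frac{1}{110} + 18979} = \sqrt{\frac{1}{22} + 18979} = \sqrt{\frac{417539}{22}} = \frac{\sqrt{9185858}}{22}$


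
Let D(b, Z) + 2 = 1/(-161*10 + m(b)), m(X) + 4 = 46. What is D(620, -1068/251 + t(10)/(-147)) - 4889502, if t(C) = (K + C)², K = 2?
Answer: -7666742273/1568 ≈ -4.8895e+6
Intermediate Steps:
m(X) = 42 (m(X) = -4 + 46 = 42)
t(C) = (2 + C)²
D(b, Z) = -3137/1568 (D(b, Z) = -2 + 1/(-161*10 + 42) = -2 + 1/(-1610 + 42) = -2 + 1/(-1568) = -2 - 1/1568 = -3137/1568)
D(620, -1068/251 + t(10)/(-147)) - 4889502 = -3137/1568 - 4889502 = -7666742273/1568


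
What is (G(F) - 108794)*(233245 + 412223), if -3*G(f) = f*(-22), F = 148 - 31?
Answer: -69669234048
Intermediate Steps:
F = 117
G(f) = 22*f/3 (G(f) = -f*(-22)/3 = -(-22)*f/3 = 22*f/3)
(G(F) - 108794)*(233245 + 412223) = ((22/3)*117 - 108794)*(233245 + 412223) = (858 - 108794)*645468 = -107936*645468 = -69669234048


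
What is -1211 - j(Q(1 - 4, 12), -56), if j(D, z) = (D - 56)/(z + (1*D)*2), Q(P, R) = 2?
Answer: -31513/26 ≈ -1212.0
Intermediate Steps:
j(D, z) = (-56 + D)/(z + 2*D) (j(D, z) = (-56 + D)/(z + D*2) = (-56 + D)/(z + 2*D))
-1211 - j(Q(1 - 4, 12), -56) = -1211 - (-56 + 2)/(-56 + 2*2) = -1211 - (-54)/(-56 + 4) = -1211 - (-54)/(-52) = -1211 - (-1)*(-54)/52 = -1211 - 1*27/26 = -1211 - 27/26 = -31513/26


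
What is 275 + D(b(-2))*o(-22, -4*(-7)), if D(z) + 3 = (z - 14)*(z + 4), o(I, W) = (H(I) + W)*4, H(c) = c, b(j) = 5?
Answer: -1741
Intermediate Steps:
o(I, W) = 4*I + 4*W (o(I, W) = (I + W)*4 = 4*I + 4*W)
D(z) = -3 + (-14 + z)*(4 + z) (D(z) = -3 + (z - 14)*(z + 4) = -3 + (-14 + z)*(4 + z))
275 + D(b(-2))*o(-22, -4*(-7)) = 275 + (-59 + 5**2 - 10*5)*(4*(-22) + 4*(-4*(-7))) = 275 + (-59 + 25 - 50)*(-88 + 4*28) = 275 - 84*(-88 + 112) = 275 - 84*24 = 275 - 2016 = -1741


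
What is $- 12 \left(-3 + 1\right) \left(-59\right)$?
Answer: $-1416$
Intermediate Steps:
$- 12 \left(-3 + 1\right) \left(-59\right) = \left(-12\right) \left(-2\right) \left(-59\right) = 24 \left(-59\right) = -1416$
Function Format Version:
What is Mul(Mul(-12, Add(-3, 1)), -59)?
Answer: -1416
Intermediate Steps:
Mul(Mul(-12, Add(-3, 1)), -59) = Mul(Mul(-12, -2), -59) = Mul(24, -59) = -1416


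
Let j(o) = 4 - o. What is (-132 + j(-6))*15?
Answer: -1830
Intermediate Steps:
(-132 + j(-6))*15 = (-132 + (4 - 1*(-6)))*15 = (-132 + (4 + 6))*15 = (-132 + 10)*15 = -122*15 = -1830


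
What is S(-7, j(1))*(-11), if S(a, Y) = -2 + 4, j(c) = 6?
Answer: -22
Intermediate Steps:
S(a, Y) = 2
S(-7, j(1))*(-11) = 2*(-11) = -22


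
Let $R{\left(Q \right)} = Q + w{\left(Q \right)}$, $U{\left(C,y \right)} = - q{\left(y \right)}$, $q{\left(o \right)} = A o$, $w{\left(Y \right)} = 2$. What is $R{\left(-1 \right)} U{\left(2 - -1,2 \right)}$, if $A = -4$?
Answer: $8$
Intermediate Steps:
$q{\left(o \right)} = - 4 o$
$U{\left(C,y \right)} = 4 y$ ($U{\left(C,y \right)} = - \left(-4\right) y = 4 y$)
$R{\left(Q \right)} = 2 + Q$ ($R{\left(Q \right)} = Q + 2 = 2 + Q$)
$R{\left(-1 \right)} U{\left(2 - -1,2 \right)} = \left(2 - 1\right) 4 \cdot 2 = 1 \cdot 8 = 8$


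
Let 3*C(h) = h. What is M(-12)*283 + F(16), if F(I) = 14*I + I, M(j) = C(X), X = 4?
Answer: 1852/3 ≈ 617.33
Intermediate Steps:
C(h) = h/3
M(j) = 4/3 (M(j) = (⅓)*4 = 4/3)
F(I) = 15*I
M(-12)*283 + F(16) = (4/3)*283 + 15*16 = 1132/3 + 240 = 1852/3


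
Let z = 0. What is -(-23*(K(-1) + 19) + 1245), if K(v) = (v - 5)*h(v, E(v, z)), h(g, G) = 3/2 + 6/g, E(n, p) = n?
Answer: -187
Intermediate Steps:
h(g, G) = 3/2 + 6/g (h(g, G) = 3*(½) + 6/g = 3/2 + 6/g)
K(v) = (-5 + v)*(3/2 + 6/v) (K(v) = (v - 5)*(3/2 + 6/v) = (-5 + v)*(3/2 + 6/v))
-(-23*(K(-1) + 19) + 1245) = -(-23*((3/2)*(-5 - 1)*(4 - 1)/(-1) + 19) + 1245) = -(-23*((3/2)*(-1)*(-6)*3 + 19) + 1245) = -(-23*(27 + 19) + 1245) = -(-23*46 + 1245) = -(-1058 + 1245) = -1*187 = -187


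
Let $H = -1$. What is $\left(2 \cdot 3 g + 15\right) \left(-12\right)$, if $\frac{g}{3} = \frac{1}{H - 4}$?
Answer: $- \frac{684}{5} \approx -136.8$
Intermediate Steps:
$g = - \frac{3}{5}$ ($g = \frac{3}{-1 - 4} = \frac{3}{-5} = 3 \left(- \frac{1}{5}\right) = - \frac{3}{5} \approx -0.6$)
$\left(2 \cdot 3 g + 15\right) \left(-12\right) = \left(2 \cdot 3 \left(- \frac{3}{5}\right) + 15\right) \left(-12\right) = \left(6 \left(- \frac{3}{5}\right) + 15\right) \left(-12\right) = \left(- \frac{18}{5} + 15\right) \left(-12\right) = \frac{57}{5} \left(-12\right) = - \frac{684}{5}$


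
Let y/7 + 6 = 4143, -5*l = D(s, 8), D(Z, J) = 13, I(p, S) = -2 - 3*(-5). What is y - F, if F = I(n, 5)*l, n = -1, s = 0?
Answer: 144964/5 ≈ 28993.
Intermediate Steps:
I(p, S) = 13 (I(p, S) = -2 + 15 = 13)
l = -13/5 (l = -⅕*13 = -13/5 ≈ -2.6000)
y = 28959 (y = -42 + 7*4143 = -42 + 29001 = 28959)
F = -169/5 (F = 13*(-13/5) = -169/5 ≈ -33.800)
y - F = 28959 - 1*(-169/5) = 28959 + 169/5 = 144964/5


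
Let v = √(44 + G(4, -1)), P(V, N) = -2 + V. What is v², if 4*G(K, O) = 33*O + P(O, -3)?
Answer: 35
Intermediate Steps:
G(K, O) = -½ + 17*O/2 (G(K, O) = (33*O + (-2 + O))/4 = (-2 + 34*O)/4 = -½ + 17*O/2)
v = √35 (v = √(44 + (-½ + (17/2)*(-1))) = √(44 + (-½ - 17/2)) = √(44 - 9) = √35 ≈ 5.9161)
v² = (√35)² = 35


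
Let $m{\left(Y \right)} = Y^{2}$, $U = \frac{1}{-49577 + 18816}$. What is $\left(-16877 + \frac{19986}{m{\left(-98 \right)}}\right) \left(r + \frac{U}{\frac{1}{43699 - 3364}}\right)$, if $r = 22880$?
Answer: $- \frac{57028957460840545}{147714322} \approx -3.8608 \cdot 10^{8}$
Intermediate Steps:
$U = - \frac{1}{30761}$ ($U = \frac{1}{-30761} = - \frac{1}{30761} \approx -3.2509 \cdot 10^{-5}$)
$\left(-16877 + \frac{19986}{m{\left(-98 \right)}}\right) \left(r + \frac{U}{\frac{1}{43699 - 3364}}\right) = \left(-16877 + \frac{19986}{\left(-98\right)^{2}}\right) \left(22880 - \frac{1}{30761 \frac{1}{43699 - 3364}}\right) = \left(-16877 + \frac{19986}{9604}\right) \left(22880 - \frac{1}{30761 \cdot \frac{1}{40335}}\right) = \left(-16877 + 19986 \cdot \frac{1}{9604}\right) \left(22880 - \frac{\frac{1}{\frac{1}{40335}}}{30761}\right) = \left(-16877 + \frac{9993}{4802}\right) \left(22880 - \frac{40335}{30761}\right) = - \frac{81033361 \left(22880 - \frac{40335}{30761}\right)}{4802} = \left(- \frac{81033361}{4802}\right) \frac{703771345}{30761} = - \frac{57028957460840545}{147714322}$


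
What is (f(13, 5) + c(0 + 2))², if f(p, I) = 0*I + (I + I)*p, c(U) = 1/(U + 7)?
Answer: 1371241/81 ≈ 16929.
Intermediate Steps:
c(U) = 1/(7 + U)
f(p, I) = 2*I*p (f(p, I) = 0 + (2*I)*p = 0 + 2*I*p = 2*I*p)
(f(13, 5) + c(0 + 2))² = (2*5*13 + 1/(7 + (0 + 2)))² = (130 + 1/(7 + 2))² = (130 + 1/9)² = (130 + ⅑)² = (1171/9)² = 1371241/81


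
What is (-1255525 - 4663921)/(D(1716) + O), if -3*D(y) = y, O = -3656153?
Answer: 5919446/3656725 ≈ 1.6188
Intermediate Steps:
D(y) = -y/3
(-1255525 - 4663921)/(D(1716) + O) = (-1255525 - 4663921)/(-⅓*1716 - 3656153) = -5919446/(-572 - 3656153) = -5919446/(-3656725) = -5919446*(-1/3656725) = 5919446/3656725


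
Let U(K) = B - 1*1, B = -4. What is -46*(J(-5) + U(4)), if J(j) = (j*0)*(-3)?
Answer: 230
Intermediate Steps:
J(j) = 0 (J(j) = 0*(-3) = 0)
U(K) = -5 (U(K) = -4 - 1*1 = -4 - 1 = -5)
-46*(J(-5) + U(4)) = -46*(0 - 5) = -46*(-5) = 230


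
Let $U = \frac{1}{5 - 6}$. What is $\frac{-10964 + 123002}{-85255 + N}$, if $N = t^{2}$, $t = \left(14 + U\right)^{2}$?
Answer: $- \frac{18673}{9449} \approx -1.9762$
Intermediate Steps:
$U = -1$ ($U = \frac{1}{-1} = -1$)
$t = 169$ ($t = \left(14 - 1\right)^{2} = 13^{2} = 169$)
$N = 28561$ ($N = 169^{2} = 28561$)
$\frac{-10964 + 123002}{-85255 + N} = \frac{-10964 + 123002}{-85255 + 28561} = \frac{112038}{-56694} = 112038 \left(- \frac{1}{56694}\right) = - \frac{18673}{9449}$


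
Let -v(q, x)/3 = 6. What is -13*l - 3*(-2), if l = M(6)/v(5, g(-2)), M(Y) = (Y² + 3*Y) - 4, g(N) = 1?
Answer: 379/9 ≈ 42.111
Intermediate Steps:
M(Y) = -4 + Y² + 3*Y
v(q, x) = -18 (v(q, x) = -3*6 = -18)
l = -25/9 (l = (-4 + 6² + 3*6)/(-18) = (-4 + 36 + 18)*(-1/18) = 50*(-1/18) = -25/9 ≈ -2.7778)
-13*l - 3*(-2) = -13*(-25/9) - 3*(-2) = 325/9 + 6 = 379/9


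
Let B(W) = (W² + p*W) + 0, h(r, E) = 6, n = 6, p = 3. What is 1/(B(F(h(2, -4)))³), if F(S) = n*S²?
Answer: 1/105850666750464 ≈ 9.4473e-15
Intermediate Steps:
F(S) = 6*S²
B(W) = W² + 3*W (B(W) = (W² + 3*W) + 0 = W² + 3*W)
1/(B(F(h(2, -4)))³) = 1/(((6*6²)*(3 + 6*6²))³) = 1/(((6*36)*(3 + 6*36))³) = 1/((216*(3 + 216))³) = 1/((216*219)³) = 1/(47304³) = 1/105850666750464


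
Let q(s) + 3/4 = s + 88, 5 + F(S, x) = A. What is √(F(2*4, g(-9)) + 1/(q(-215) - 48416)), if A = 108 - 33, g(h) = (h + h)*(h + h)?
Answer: √11730108298/12945 ≈ 8.3666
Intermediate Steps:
g(h) = 4*h² (g(h) = (2*h)*(2*h) = 4*h²)
A = 75
F(S, x) = 70 (F(S, x) = -5 + 75 = 70)
q(s) = 349/4 + s (q(s) = -¾ + (s + 88) = -¾ + (88 + s) = 349/4 + s)
√(F(2*4, g(-9)) + 1/(q(-215) - 48416)) = √(70 + 1/((349/4 - 215) - 48416)) = √(70 + 1/(-511/4 - 48416)) = √(70 + 1/(-194175/4)) = √(70 - 4/194175) = √(13592246/194175) = √11730108298/12945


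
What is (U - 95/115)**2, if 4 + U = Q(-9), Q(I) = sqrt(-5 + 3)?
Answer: 11263/529 - 222*I*sqrt(2)/23 ≈ 21.291 - 13.65*I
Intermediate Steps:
Q(I) = I*sqrt(2) (Q(I) = sqrt(-2) = I*sqrt(2))
U = -4 + I*sqrt(2) ≈ -4.0 + 1.4142*I
(U - 95/115)**2 = ((-4 + I*sqrt(2)) - 95/115)**2 = ((-4 + I*sqrt(2)) - 95*1/115)**2 = ((-4 + I*sqrt(2)) - 19/23)**2 = (-111/23 + I*sqrt(2))**2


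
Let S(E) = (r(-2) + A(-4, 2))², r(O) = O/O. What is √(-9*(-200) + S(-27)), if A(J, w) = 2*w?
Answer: 5*√73 ≈ 42.720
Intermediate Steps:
r(O) = 1
S(E) = 25 (S(E) = (1 + 2*2)² = (1 + 4)² = 5² = 25)
√(-9*(-200) + S(-27)) = √(-9*(-200) + 25) = √(1800 + 25) = √1825 = 5*√73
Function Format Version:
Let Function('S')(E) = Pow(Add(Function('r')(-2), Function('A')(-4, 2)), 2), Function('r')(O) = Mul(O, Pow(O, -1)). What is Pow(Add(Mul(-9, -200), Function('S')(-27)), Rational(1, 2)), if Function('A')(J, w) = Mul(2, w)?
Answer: Mul(5, Pow(73, Rational(1, 2))) ≈ 42.720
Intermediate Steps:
Function('r')(O) = 1
Function('S')(E) = 25 (Function('S')(E) = Pow(Add(1, Mul(2, 2)), 2) = Pow(Add(1, 4), 2) = Pow(5, 2) = 25)
Pow(Add(Mul(-9, -200), Function('S')(-27)), Rational(1, 2)) = Pow(Add(Mul(-9, -200), 25), Rational(1, 2)) = Pow(Add(1800, 25), Rational(1, 2)) = Pow(1825, Rational(1, 2)) = Mul(5, Pow(73, Rational(1, 2)))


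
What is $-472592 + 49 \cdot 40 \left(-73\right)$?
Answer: $-615672$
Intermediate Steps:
$-472592 + 49 \cdot 40 \left(-73\right) = -472592 + 1960 \left(-73\right) = -472592 - 143080 = -615672$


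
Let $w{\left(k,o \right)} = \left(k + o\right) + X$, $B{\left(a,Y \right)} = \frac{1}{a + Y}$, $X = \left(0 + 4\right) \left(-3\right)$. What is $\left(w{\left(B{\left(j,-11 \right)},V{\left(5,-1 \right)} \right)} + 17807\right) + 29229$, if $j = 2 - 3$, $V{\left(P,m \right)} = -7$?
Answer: $\frac{564203}{12} \approx 47017.0$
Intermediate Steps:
$X = -12$ ($X = 4 \left(-3\right) = -12$)
$j = -1$ ($j = 2 - 3 = -1$)
$B{\left(a,Y \right)} = \frac{1}{Y + a}$
$w{\left(k,o \right)} = -12 + k + o$ ($w{\left(k,o \right)} = \left(k + o\right) - 12 = -12 + k + o$)
$\left(w{\left(B{\left(j,-11 \right)},V{\left(5,-1 \right)} \right)} + 17807\right) + 29229 = \left(\left(-12 + \frac{1}{-11 - 1} - 7\right) + 17807\right) + 29229 = \left(\left(-12 + \frac{1}{-12} - 7\right) + 17807\right) + 29229 = \left(\left(-12 - \frac{1}{12} - 7\right) + 17807\right) + 29229 = \left(- \frac{229}{12} + 17807\right) + 29229 = \frac{213455}{12} + 29229 = \frac{564203}{12}$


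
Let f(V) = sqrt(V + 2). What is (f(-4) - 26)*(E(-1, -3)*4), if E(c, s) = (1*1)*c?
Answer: 104 - 4*I*sqrt(2) ≈ 104.0 - 5.6569*I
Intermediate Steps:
f(V) = sqrt(2 + V)
E(c, s) = c (E(c, s) = 1*c = c)
(f(-4) - 26)*(E(-1, -3)*4) = (sqrt(2 - 4) - 26)*(-1*4) = (sqrt(-2) - 26)*(-4) = (I*sqrt(2) - 26)*(-4) = (-26 + I*sqrt(2))*(-4) = 104 - 4*I*sqrt(2)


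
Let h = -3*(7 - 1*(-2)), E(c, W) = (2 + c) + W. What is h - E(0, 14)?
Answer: -43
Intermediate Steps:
E(c, W) = 2 + W + c
h = -27 (h = -3*(7 + 2) = -3*9 = -27)
h - E(0, 14) = -27 - (2 + 14 + 0) = -27 - 1*16 = -27 - 16 = -43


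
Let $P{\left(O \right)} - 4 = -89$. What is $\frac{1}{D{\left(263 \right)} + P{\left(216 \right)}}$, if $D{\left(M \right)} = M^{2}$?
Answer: $\frac{1}{69084} \approx 1.4475 \cdot 10^{-5}$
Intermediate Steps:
$P{\left(O \right)} = -85$ ($P{\left(O \right)} = 4 - 89 = -85$)
$\frac{1}{D{\left(263 \right)} + P{\left(216 \right)}} = \frac{1}{263^{2} - 85} = \frac{1}{69169 - 85} = \frac{1}{69084}$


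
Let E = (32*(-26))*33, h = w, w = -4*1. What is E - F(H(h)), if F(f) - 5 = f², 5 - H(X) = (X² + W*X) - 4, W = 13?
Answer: -29486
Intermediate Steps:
w = -4
h = -4
H(X) = 9 - X² - 13*X (H(X) = 5 - ((X² + 13*X) - 4) = 5 - (-4 + X² + 13*X) = 5 + (4 - X² - 13*X) = 9 - X² - 13*X)
F(f) = 5 + f²
E = -27456 (E = -832*33 = -27456)
E - F(H(h)) = -27456 - (5 + (9 - 1*(-4)² - 13*(-4))²) = -27456 - (5 + (9 - 1*16 + 52)²) = -27456 - (5 + (9 - 16 + 52)²) = -27456 - (5 + 45²) = -27456 - (5 + 2025) = -27456 - 1*2030 = -27456 - 2030 = -29486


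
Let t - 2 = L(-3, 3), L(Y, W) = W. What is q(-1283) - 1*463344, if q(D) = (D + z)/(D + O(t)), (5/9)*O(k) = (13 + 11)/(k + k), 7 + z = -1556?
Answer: -14811646498/31967 ≈ -4.6334e+5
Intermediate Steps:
z = -1563 (z = -7 - 1556 = -1563)
t = 5 (t = 2 + 3 = 5)
O(k) = 108/(5*k) (O(k) = 9*((13 + 11)/(k + k))/5 = 9*(24/((2*k)))/5 = 9*(24*(1/(2*k)))/5 = 9*(12/k)/5 = 108/(5*k))
q(D) = (-1563 + D)/(108/25 + D) (q(D) = (D - 1563)/(D + (108/5)/5) = (-1563 + D)/(D + (108/5)*(⅕)) = (-1563 + D)/(D + 108/25) = (-1563 + D)/(108/25 + D))
q(-1283) - 1*463344 = 25*(-1563 - 1283)/(108 + 25*(-1283)) - 1*463344 = 25*(-2846)/(108 - 32075) - 463344 = 25*(-2846)/(-31967) - 463344 = 25*(-1/31967)*(-2846) - 463344 = 71150/31967 - 463344 = -14811646498/31967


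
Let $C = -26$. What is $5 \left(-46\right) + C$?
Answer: $-256$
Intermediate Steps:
$5 \left(-46\right) + C = 5 \left(-46\right) - 26 = -230 - 26 = -256$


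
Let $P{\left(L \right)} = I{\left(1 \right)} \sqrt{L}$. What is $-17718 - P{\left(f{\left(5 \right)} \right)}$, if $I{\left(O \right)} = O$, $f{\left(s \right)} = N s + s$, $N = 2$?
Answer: $-17718 - \sqrt{15} \approx -17722.0$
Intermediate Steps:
$f{\left(s \right)} = 3 s$ ($f{\left(s \right)} = 2 s + s = 3 s$)
$P{\left(L \right)} = \sqrt{L}$ ($P{\left(L \right)} = 1 \sqrt{L} = \sqrt{L}$)
$-17718 - P{\left(f{\left(5 \right)} \right)} = -17718 - \sqrt{3 \cdot 5} = -17718 - \sqrt{15}$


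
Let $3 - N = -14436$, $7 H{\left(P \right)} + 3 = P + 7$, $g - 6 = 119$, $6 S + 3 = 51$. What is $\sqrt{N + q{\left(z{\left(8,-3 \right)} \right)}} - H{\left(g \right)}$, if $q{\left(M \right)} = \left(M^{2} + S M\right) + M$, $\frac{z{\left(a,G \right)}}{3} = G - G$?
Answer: $- \frac{129}{7} + \sqrt{14439} \approx 101.73$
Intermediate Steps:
$S = 8$ ($S = - \frac{1}{2} + \frac{1}{6} \cdot 51 = - \frac{1}{2} + \frac{17}{2} = 8$)
$g = 125$ ($g = 6 + 119 = 125$)
$z{\left(a,G \right)} = 0$ ($z{\left(a,G \right)} = 3 \left(G - G\right) = 3 \cdot 0 = 0$)
$H{\left(P \right)} = \frac{4}{7} + \frac{P}{7}$ ($H{\left(P \right)} = - \frac{3}{7} + \frac{P + 7}{7} = - \frac{3}{7} + \frac{7 + P}{7} = - \frac{3}{7} + \left(1 + \frac{P}{7}\right) = \frac{4}{7} + \frac{P}{7}$)
$q{\left(M \right)} = M^{2} + 9 M$ ($q{\left(M \right)} = \left(M^{2} + 8 M\right) + M = M^{2} + 9 M$)
$N = 14439$ ($N = 3 - -14436 = 3 + 14436 = 14439$)
$\sqrt{N + q{\left(z{\left(8,-3 \right)} \right)}} - H{\left(g \right)} = \sqrt{14439 + 0 \left(9 + 0\right)} - \left(\frac{4}{7} + \frac{1}{7} \cdot 125\right) = \sqrt{14439 + 0 \cdot 9} - \left(\frac{4}{7} + \frac{125}{7}\right) = \sqrt{14439 + 0} - \frac{129}{7} = \sqrt{14439} - \frac{129}{7} = - \frac{129}{7} + \sqrt{14439}$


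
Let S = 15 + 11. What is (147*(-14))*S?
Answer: -53508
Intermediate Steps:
S = 26
(147*(-14))*S = (147*(-14))*26 = -2058*26 = -53508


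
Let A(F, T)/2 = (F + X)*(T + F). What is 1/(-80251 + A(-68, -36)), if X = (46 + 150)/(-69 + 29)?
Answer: -5/325439 ≈ -1.5364e-5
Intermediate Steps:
X = -49/10 (X = 196/(-40) = 196*(-1/40) = -49/10 ≈ -4.9000)
A(F, T) = 2*(-49/10 + F)*(F + T) (A(F, T) = 2*((F - 49/10)*(T + F)) = 2*((-49/10 + F)*(F + T)) = 2*(-49/10 + F)*(F + T))
1/(-80251 + A(-68, -36)) = 1/(-80251 + (2*(-68)**2 - 49/5*(-68) - 49/5*(-36) + 2*(-68)*(-36))) = 1/(-80251 + (2*4624 + 3332/5 + 1764/5 + 4896)) = 1/(-80251 + (9248 + 3332/5 + 1764/5 + 4896)) = 1/(-80251 + 75816/5) = 1/(-325439/5) = -5/325439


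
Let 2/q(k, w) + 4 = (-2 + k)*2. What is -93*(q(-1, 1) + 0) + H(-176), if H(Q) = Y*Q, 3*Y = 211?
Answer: -185401/15 ≈ -12360.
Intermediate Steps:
Y = 211/3 (Y = (⅓)*211 = 211/3 ≈ 70.333)
q(k, w) = 2/(-8 + 2*k) (q(k, w) = 2/(-4 + (-2 + k)*2) = 2/(-4 + (-4 + 2*k)) = 2/(-8 + 2*k))
H(Q) = 211*Q/3
-93*(q(-1, 1) + 0) + H(-176) = -93*(1/(-4 - 1) + 0) + (211/3)*(-176) = -93*(1/(-5) + 0) - 37136/3 = -93*(-⅕ + 0) - 37136/3 = -93*(-⅕) - 37136/3 = 93/5 - 37136/3 = -185401/15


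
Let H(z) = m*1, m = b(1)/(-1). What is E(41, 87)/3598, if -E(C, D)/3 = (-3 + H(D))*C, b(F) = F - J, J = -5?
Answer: 1107/3598 ≈ 0.30767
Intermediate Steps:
b(F) = 5 + F (b(F) = F - 1*(-5) = F + 5 = 5 + F)
m = -6 (m = (5 + 1)/(-1) = 6*(-1) = -6)
H(z) = -6 (H(z) = -6*1 = -6)
E(C, D) = 27*C (E(C, D) = -3*(-3 - 6)*C = -(-27)*C = 27*C)
E(41, 87)/3598 = (27*41)/3598 = 1107*(1/3598) = 1107/3598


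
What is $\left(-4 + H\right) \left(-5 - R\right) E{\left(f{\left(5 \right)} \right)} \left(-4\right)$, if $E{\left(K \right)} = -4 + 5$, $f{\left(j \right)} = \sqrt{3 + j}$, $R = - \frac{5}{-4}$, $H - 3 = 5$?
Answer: $100$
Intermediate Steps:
$H = 8$ ($H = 3 + 5 = 8$)
$R = \frac{5}{4}$ ($R = \left(-5\right) \left(- \frac{1}{4}\right) = \frac{5}{4} \approx 1.25$)
$E{\left(K \right)} = 1$
$\left(-4 + H\right) \left(-5 - R\right) E{\left(f{\left(5 \right)} \right)} \left(-4\right) = \left(-4 + 8\right) \left(-5 - \frac{5}{4}\right) 1 \left(-4\right) = 4 \left(-5 - \frac{5}{4}\right) 1 \left(-4\right) = 4 \left(- \frac{25}{4}\right) 1 \left(-4\right) = \left(-25\right) 1 \left(-4\right) = \left(-25\right) \left(-4\right) = 100$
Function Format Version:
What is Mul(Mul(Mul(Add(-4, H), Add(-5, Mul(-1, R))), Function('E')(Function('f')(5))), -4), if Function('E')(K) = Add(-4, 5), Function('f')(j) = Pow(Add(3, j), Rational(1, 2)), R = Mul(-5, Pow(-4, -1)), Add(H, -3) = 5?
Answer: 100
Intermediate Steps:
H = 8 (H = Add(3, 5) = 8)
R = Rational(5, 4) (R = Mul(-5, Rational(-1, 4)) = Rational(5, 4) ≈ 1.2500)
Function('E')(K) = 1
Mul(Mul(Mul(Add(-4, H), Add(-5, Mul(-1, R))), Function('E')(Function('f')(5))), -4) = Mul(Mul(Mul(Add(-4, 8), Add(-5, Mul(-1, Rational(5, 4)))), 1), -4) = Mul(Mul(Mul(4, Add(-5, Rational(-5, 4))), 1), -4) = Mul(Mul(Mul(4, Rational(-25, 4)), 1), -4) = Mul(Mul(-25, 1), -4) = Mul(-25, -4) = 100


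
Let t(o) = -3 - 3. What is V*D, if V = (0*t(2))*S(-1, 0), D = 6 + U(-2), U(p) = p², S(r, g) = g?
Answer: 0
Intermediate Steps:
t(o) = -6
D = 10 (D = 6 + (-2)² = 6 + 4 = 10)
V = 0 (V = (0*(-6))*0 = 0*0 = 0)
V*D = 0*10 = 0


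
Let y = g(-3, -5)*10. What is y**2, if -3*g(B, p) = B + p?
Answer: 6400/9 ≈ 711.11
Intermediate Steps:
g(B, p) = -B/3 - p/3 (g(B, p) = -(B + p)/3 = -B/3 - p/3)
y = 80/3 (y = (-1/3*(-3) - 1/3*(-5))*10 = (1 + 5/3)*10 = (8/3)*10 = 80/3 ≈ 26.667)
y**2 = (80/3)**2 = 6400/9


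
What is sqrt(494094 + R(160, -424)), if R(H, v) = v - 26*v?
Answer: sqrt(504694) ≈ 710.42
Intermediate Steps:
R(H, v) = -25*v
sqrt(494094 + R(160, -424)) = sqrt(494094 - 25*(-424)) = sqrt(494094 + 10600) = sqrt(504694)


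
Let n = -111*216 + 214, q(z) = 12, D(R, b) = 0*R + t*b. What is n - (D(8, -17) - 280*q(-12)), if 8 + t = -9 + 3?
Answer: -20640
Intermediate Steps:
t = -14 (t = -8 + (-9 + 3) = -8 - 6 = -14)
D(R, b) = -14*b (D(R, b) = 0*R - 14*b = 0 - 14*b = -14*b)
n = -23762 (n = -23976 + 214 = -23762)
n - (D(8, -17) - 280*q(-12)) = -23762 - (-14*(-17) - 280*12) = -23762 - (238 - 3360) = -23762 - 1*(-3122) = -23762 + 3122 = -20640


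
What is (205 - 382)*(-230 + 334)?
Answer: -18408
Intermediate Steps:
(205 - 382)*(-230 + 334) = -177*104 = -18408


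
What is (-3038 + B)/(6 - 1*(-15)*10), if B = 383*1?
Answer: -885/52 ≈ -17.019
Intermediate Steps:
B = 383
(-3038 + B)/(6 - 1*(-15)*10) = (-3038 + 383)/(6 - 1*(-15)*10) = -2655/(6 + 15*10) = -2655/(6 + 150) = -2655/156 = -2655*1/156 = -885/52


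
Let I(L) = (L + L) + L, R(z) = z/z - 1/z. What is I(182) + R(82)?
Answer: 44853/82 ≈ 546.99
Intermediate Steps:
R(z) = 1 - 1/z
I(L) = 3*L (I(L) = 2*L + L = 3*L)
I(182) + R(82) = 3*182 + (-1 + 82)/82 = 546 + (1/82)*81 = 546 + 81/82 = 44853/82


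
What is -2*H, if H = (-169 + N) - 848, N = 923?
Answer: 188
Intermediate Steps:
H = -94 (H = (-169 + 923) - 848 = 754 - 848 = -94)
-2*H = -2*(-94) = 188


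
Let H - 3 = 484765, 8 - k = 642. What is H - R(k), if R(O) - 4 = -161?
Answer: 484925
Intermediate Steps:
k = -634 (k = 8 - 1*642 = 8 - 642 = -634)
R(O) = -157 (R(O) = 4 - 161 = -157)
H = 484768 (H = 3 + 484765 = 484768)
H - R(k) = 484768 - 1*(-157) = 484768 + 157 = 484925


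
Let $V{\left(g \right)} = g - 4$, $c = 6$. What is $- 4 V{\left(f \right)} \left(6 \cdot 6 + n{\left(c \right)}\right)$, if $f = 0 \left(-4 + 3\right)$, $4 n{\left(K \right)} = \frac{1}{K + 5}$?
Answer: $\frac{6340}{11} \approx 576.36$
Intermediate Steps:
$n{\left(K \right)} = \frac{1}{4 \left(5 + K\right)}$ ($n{\left(K \right)} = \frac{1}{4 \left(K + 5\right)} = \frac{1}{4 \left(5 + K\right)}$)
$f = 0$ ($f = 0 \left(-1\right) = 0$)
$V{\left(g \right)} = -4 + g$
$- 4 V{\left(f \right)} \left(6 \cdot 6 + n{\left(c \right)}\right) = - 4 \left(-4 + 0\right) \left(6 \cdot 6 + \frac{1}{4 \left(5 + 6\right)}\right) = \left(-4\right) \left(-4\right) \left(36 + \frac{1}{4 \cdot 11}\right) = 16 \left(36 + \frac{1}{4} \cdot \frac{1}{11}\right) = 16 \left(36 + \frac{1}{44}\right) = 16 \cdot \frac{1585}{44} = \frac{6340}{11}$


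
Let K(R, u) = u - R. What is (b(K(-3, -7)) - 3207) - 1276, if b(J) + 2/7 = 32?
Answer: -31159/7 ≈ -4451.3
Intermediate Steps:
b(J) = 222/7 (b(J) = -2/7 + 32 = 222/7)
(b(K(-3, -7)) - 3207) - 1276 = (222/7 - 3207) - 1276 = -22227/7 - 1276 = -31159/7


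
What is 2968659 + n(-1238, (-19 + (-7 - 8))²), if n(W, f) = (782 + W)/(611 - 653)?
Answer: 20780689/7 ≈ 2.9687e+6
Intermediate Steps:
n(W, f) = -391/21 - W/42 (n(W, f) = (782 + W)/(-42) = (782 + W)*(-1/42) = -391/21 - W/42)
2968659 + n(-1238, (-19 + (-7 - 8))²) = 2968659 + (-391/21 - 1/42*(-1238)) = 2968659 + (-391/21 + 619/21) = 2968659 + 76/7 = 20780689/7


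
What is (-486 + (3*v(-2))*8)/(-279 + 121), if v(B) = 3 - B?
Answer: 183/79 ≈ 2.3165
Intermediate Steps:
(-486 + (3*v(-2))*8)/(-279 + 121) = (-486 + (3*(3 - 1*(-2)))*8)/(-279 + 121) = (-486 + (3*(3 + 2))*8)/(-158) = (-486 + (3*5)*8)*(-1/158) = (-486 + 15*8)*(-1/158) = (-486 + 120)*(-1/158) = -366*(-1/158) = 183/79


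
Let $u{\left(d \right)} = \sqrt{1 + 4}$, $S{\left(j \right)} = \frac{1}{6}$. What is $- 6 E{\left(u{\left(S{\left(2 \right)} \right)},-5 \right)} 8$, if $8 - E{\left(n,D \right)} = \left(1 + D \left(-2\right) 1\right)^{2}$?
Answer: $5424$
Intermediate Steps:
$S{\left(j \right)} = \frac{1}{6}$
$u{\left(d \right)} = \sqrt{5}$
$E{\left(n,D \right)} = 8 - \left(1 - 2 D\right)^{2}$ ($E{\left(n,D \right)} = 8 - \left(1 + D \left(-2\right) 1\right)^{2} = 8 - \left(1 + - 2 D 1\right)^{2} = 8 - \left(1 - 2 D\right)^{2}$)
$- 6 E{\left(u{\left(S{\left(2 \right)} \right)},-5 \right)} 8 = - 6 \left(8 - \left(-1 + 2 \left(-5\right)\right)^{2}\right) 8 = - 6 \left(8 - \left(-1 - 10\right)^{2}\right) 8 = - 6 \left(8 - \left(-11\right)^{2}\right) 8 = - 6 \left(8 - 121\right) 8 = \left(-6\right) \left(-113\right) 8 = 678 \cdot 8 = 5424$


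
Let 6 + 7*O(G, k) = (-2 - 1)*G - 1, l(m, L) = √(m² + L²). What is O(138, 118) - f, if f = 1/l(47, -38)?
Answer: -421/7 - √3653/3653 ≈ -60.159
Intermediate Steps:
l(m, L) = √(L² + m²)
O(G, k) = -1 - 3*G/7 (O(G, k) = -6/7 + ((-2 - 1)*G - 1)/7 = -6/7 + (-3*G - 1)/7 = -6/7 + (-1 - 3*G)/7 = -6/7 + (-⅐ - 3*G/7) = -1 - 3*G/7)
f = √3653/3653 (f = 1/(√((-38)² + 47²)) = 1/(√(1444 + 2209)) = 1/(√3653) = √3653/3653 ≈ 0.016545)
O(138, 118) - f = (-1 - 3/7*138) - √3653/3653 = (-1 - 414/7) - √3653/3653 = -421/7 - √3653/3653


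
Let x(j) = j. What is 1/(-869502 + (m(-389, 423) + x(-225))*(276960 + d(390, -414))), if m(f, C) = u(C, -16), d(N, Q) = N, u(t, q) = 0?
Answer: -1/63273252 ≈ -1.5804e-8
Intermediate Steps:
m(f, C) = 0
1/(-869502 + (m(-389, 423) + x(-225))*(276960 + d(390, -414))) = 1/(-869502 + (0 - 225)*(276960 + 390)) = 1/(-869502 - 225*277350) = 1/(-869502 - 62403750) = 1/(-63273252) = -1/63273252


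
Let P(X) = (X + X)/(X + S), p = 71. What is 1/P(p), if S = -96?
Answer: -25/142 ≈ -0.17606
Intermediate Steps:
P(X) = 2*X/(-96 + X) (P(X) = (X + X)/(X - 96) = (2*X)/(-96 + X) = 2*X/(-96 + X))
1/P(p) = 1/(2*71/(-96 + 71)) = 1/(2*71/(-25)) = 1/(2*71*(-1/25)) = 1/(-142/25) = -25/142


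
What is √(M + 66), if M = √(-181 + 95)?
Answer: √(66 + I*√86) ≈ 8.144 + 0.56936*I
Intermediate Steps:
M = I*√86 (M = √(-86) = I*√86 ≈ 9.2736*I)
√(M + 66) = √(I*√86 + 66) = √(66 + I*√86)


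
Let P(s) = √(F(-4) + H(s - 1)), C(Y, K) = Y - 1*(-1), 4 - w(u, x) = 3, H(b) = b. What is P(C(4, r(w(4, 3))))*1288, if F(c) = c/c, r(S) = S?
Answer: 1288*√5 ≈ 2880.1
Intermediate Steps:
w(u, x) = 1 (w(u, x) = 4 - 1*3 = 4 - 3 = 1)
F(c) = 1
C(Y, K) = 1 + Y (C(Y, K) = Y + 1 = 1 + Y)
P(s) = √s (P(s) = √(1 + (s - 1)) = √(1 + (-1 + s)) = √s)
P(C(4, r(w(4, 3))))*1288 = √(1 + 4)*1288 = √5*1288 = 1288*√5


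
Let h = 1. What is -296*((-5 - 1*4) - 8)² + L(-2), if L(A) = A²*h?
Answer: -85540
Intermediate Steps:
L(A) = A² (L(A) = A²*1 = A²)
-296*((-5 - 1*4) - 8)² + L(-2) = -296*((-5 - 1*4) - 8)² + (-2)² = -296*((-5 - 4) - 8)² + 4 = -296*(-9 - 8)² + 4 = -296*(-17)² + 4 = -296*289 + 4 = -85544 + 4 = -85540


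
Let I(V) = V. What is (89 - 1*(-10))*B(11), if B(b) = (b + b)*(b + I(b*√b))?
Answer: 23958 + 23958*√11 ≈ 1.0342e+5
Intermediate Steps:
B(b) = 2*b*(b + b^(3/2)) (B(b) = (b + b)*(b + b*√b) = (2*b)*(b + b^(3/2)) = 2*b*(b + b^(3/2)))
(89 - 1*(-10))*B(11) = (89 - 1*(-10))*(2*11*(11 + 11^(3/2))) = (89 + 10)*(2*11*(11 + 11*√11)) = 99*(242 + 242*√11) = 23958 + 23958*√11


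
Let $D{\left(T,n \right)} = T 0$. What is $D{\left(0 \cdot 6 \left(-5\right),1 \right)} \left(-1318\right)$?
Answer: $0$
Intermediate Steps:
$D{\left(T,n \right)} = 0$
$D{\left(0 \cdot 6 \left(-5\right),1 \right)} \left(-1318\right) = 0 \left(-1318\right) = 0$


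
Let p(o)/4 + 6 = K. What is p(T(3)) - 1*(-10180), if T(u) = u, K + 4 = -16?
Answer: 10076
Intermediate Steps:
K = -20 (K = -4 - 16 = -20)
p(o) = -104 (p(o) = -24 + 4*(-20) = -24 - 80 = -104)
p(T(3)) - 1*(-10180) = -104 - 1*(-10180) = -104 + 10180 = 10076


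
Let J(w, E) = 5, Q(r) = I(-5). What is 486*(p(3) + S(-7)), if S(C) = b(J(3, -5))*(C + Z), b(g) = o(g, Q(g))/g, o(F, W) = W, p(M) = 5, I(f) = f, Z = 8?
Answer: 1944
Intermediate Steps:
Q(r) = -5
b(g) = -5/g
S(C) = -8 - C (S(C) = (-5/5)*(C + 8) = (-5*⅕)*(8 + C) = -(8 + C) = -8 - C)
486*(p(3) + S(-7)) = 486*(5 + (-8 - 1*(-7))) = 486*(5 + (-8 + 7)) = 486*(5 - 1) = 486*4 = 1944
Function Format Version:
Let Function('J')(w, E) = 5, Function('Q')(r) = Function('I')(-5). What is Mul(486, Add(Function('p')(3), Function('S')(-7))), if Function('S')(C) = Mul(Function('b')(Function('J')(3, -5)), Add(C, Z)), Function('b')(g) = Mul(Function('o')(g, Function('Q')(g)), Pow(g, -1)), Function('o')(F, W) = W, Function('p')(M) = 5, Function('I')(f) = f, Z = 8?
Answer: 1944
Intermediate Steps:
Function('Q')(r) = -5
Function('b')(g) = Mul(-5, Pow(g, -1))
Function('S')(C) = Add(-8, Mul(-1, C)) (Function('S')(C) = Mul(Mul(-5, Pow(5, -1)), Add(C, 8)) = Mul(Mul(-5, Rational(1, 5)), Add(8, C)) = Mul(-1, Add(8, C)) = Add(-8, Mul(-1, C)))
Mul(486, Add(Function('p')(3), Function('S')(-7))) = Mul(486, Add(5, Add(-8, Mul(-1, -7)))) = Mul(486, Add(5, Add(-8, 7))) = Mul(486, Add(5, -1)) = Mul(486, 4) = 1944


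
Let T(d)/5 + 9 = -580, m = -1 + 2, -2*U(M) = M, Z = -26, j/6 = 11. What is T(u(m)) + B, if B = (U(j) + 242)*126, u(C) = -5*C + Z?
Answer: 23389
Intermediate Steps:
j = 66 (j = 6*11 = 66)
U(M) = -M/2
m = 1
u(C) = -26 - 5*C (u(C) = -5*C - 26 = -26 - 5*C)
B = 26334 (B = (-½*66 + 242)*126 = (-33 + 242)*126 = 209*126 = 26334)
T(d) = -2945 (T(d) = -45 + 5*(-580) = -45 - 2900 = -2945)
T(u(m)) + B = -2945 + 26334 = 23389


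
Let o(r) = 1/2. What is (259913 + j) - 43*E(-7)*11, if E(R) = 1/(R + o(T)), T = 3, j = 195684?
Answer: 5923707/13 ≈ 4.5567e+5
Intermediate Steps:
o(r) = 1/2
E(R) = 1/(1/2 + R) (E(R) = 1/(R + 1/2) = 1/(1/2 + R))
(259913 + j) - 43*E(-7)*11 = (259913 + 195684) - 86/(1 + 2*(-7))*11 = 455597 - 86/(1 - 14)*11 = 455597 - 86/(-13)*11 = 455597 - 86*(-1)/13*11 = 455597 - 43*(-2/13)*11 = 455597 + (86/13)*11 = 455597 + 946/13 = 5923707/13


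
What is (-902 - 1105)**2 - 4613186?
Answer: -585137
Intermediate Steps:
(-902 - 1105)**2 - 4613186 = (-2007)**2 - 4613186 = 4028049 - 4613186 = -585137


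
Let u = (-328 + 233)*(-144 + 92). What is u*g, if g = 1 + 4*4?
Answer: 83980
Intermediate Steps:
u = 4940 (u = -95*(-52) = 4940)
g = 17 (g = 1 + 16 = 17)
u*g = 4940*17 = 83980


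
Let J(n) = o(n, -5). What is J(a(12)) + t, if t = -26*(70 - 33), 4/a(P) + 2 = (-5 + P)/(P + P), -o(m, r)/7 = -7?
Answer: -913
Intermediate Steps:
o(m, r) = 49 (o(m, r) = -7*(-7) = 49)
a(P) = 4/(-2 + (-5 + P)/(2*P)) (a(P) = 4/(-2 + (-5 + P)/(P + P)) = 4/(-2 + (-5 + P)/((2*P))) = 4/(-2 + (-5 + P)*(1/(2*P))) = 4/(-2 + (-5 + P)/(2*P)))
J(n) = 49
t = -962 (t = -26*37 = -962)
J(a(12)) + t = 49 - 962 = -913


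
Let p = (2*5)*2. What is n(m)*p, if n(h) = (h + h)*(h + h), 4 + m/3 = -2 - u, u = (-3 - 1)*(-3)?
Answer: 233280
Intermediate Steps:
p = 20 (p = 10*2 = 20)
u = 12 (u = -4*(-3) = 12)
m = -54 (m = -12 + 3*(-2 - 1*12) = -12 + 3*(-2 - 12) = -12 + 3*(-14) = -12 - 42 = -54)
n(h) = 4*h**2 (n(h) = (2*h)*(2*h) = 4*h**2)
n(m)*p = (4*(-54)**2)*20 = (4*2916)*20 = 11664*20 = 233280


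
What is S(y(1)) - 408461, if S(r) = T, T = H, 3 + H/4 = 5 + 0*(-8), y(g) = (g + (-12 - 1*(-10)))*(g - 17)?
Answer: -408453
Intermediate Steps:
y(g) = (-17 + g)*(-2 + g) (y(g) = (g + (-12 + 10))*(-17 + g) = (g - 2)*(-17 + g) = (-2 + g)*(-17 + g) = (-17 + g)*(-2 + g))
H = 8 (H = -12 + 4*(5 + 0*(-8)) = -12 + 4*(5 + 0) = -12 + 4*5 = -12 + 20 = 8)
T = 8
S(r) = 8
S(y(1)) - 408461 = 8 - 408461 = -408453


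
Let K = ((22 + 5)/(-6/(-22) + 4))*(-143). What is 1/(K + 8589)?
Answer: 47/361212 ≈ 0.00013012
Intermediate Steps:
K = -42471/47 (K = (27/(-6*(-1/22) + 4))*(-143) = (27/(3/11 + 4))*(-143) = (27/(47/11))*(-143) = (27*(11/47))*(-143) = (297/47)*(-143) = -42471/47 ≈ -903.64)
1/(K + 8589) = 1/(-42471/47 + 8589) = 1/(361212/47) = 47/361212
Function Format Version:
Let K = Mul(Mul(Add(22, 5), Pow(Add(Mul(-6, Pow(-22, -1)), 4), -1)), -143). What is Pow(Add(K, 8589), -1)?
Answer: Rational(47, 361212) ≈ 0.00013012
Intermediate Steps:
K = Rational(-42471, 47) (K = Mul(Mul(27, Pow(Add(Mul(-6, Rational(-1, 22)), 4), -1)), -143) = Mul(Mul(27, Pow(Add(Rational(3, 11), 4), -1)), -143) = Mul(Mul(27, Pow(Rational(47, 11), -1)), -143) = Mul(Mul(27, Rational(11, 47)), -143) = Mul(Rational(297, 47), -143) = Rational(-42471, 47) ≈ -903.64)
Pow(Add(K, 8589), -1) = Pow(Add(Rational(-42471, 47), 8589), -1) = Pow(Rational(361212, 47), -1) = Rational(47, 361212)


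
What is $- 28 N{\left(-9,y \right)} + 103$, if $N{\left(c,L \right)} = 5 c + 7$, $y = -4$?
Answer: $1167$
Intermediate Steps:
$N{\left(c,L \right)} = 7 + 5 c$
$- 28 N{\left(-9,y \right)} + 103 = - 28 \left(7 + 5 \left(-9\right)\right) + 103 = - 28 \left(7 - 45\right) + 103 = \left(-28\right) \left(-38\right) + 103 = 1064 + 103 = 1167$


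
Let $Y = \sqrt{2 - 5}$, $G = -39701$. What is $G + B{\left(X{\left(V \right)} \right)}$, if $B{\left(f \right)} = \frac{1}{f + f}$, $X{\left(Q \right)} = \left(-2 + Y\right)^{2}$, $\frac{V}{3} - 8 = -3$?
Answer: $\frac{- 317608 \sqrt{3} - 79401 i}{2 \left(i + 4 \sqrt{3}\right)} \approx -39701.0 + 0.070696 i$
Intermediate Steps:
$V = 15$ ($V = 24 + 3 \left(-3\right) = 24 - 9 = 15$)
$Y = i \sqrt{3}$ ($Y = \sqrt{-3} = i \sqrt{3} \approx 1.732 i$)
$X{\left(Q \right)} = \left(-2 + i \sqrt{3}\right)^{2}$
$B{\left(f \right)} = \frac{1}{2 f}$
$G + B{\left(X{\left(V \right)} \right)} = -39701 + \frac{1}{2 \left(2 - i \sqrt{3}\right)^{2}}$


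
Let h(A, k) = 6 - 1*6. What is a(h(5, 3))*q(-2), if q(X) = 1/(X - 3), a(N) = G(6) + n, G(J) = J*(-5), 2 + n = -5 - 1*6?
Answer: 43/5 ≈ 8.6000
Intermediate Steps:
h(A, k) = 0 (h(A, k) = 6 - 6 = 0)
n = -13 (n = -2 + (-5 - 1*6) = -2 + (-5 - 6) = -2 - 11 = -13)
G(J) = -5*J
a(N) = -43 (a(N) = -5*6 - 13 = -30 - 13 = -43)
q(X) = 1/(-3 + X)
a(h(5, 3))*q(-2) = -43/(-3 - 2) = -43/(-5) = -43*(-⅕) = 43/5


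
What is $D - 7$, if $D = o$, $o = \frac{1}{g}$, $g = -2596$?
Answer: $- \frac{18173}{2596} \approx -7.0004$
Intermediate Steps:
$o = - \frac{1}{2596}$ ($o = \frac{1}{-2596} = - \frac{1}{2596} \approx -0.00038521$)
$D = - \frac{1}{2596} \approx -0.00038521$
$D - 7 = - \frac{1}{2596} - 7 = - \frac{18173}{2596}$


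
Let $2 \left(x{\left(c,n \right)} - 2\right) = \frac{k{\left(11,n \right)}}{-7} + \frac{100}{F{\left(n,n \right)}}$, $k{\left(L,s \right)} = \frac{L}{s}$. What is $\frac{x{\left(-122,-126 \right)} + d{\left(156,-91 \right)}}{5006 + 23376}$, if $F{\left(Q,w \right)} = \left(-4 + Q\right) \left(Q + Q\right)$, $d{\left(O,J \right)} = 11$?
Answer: $\frac{149147}{325428012} \approx 0.00045831$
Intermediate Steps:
$F{\left(Q,w \right)} = 2 Q \left(-4 + Q\right)$ ($F{\left(Q,w \right)} = \left(-4 + Q\right) 2 Q = 2 Q \left(-4 + Q\right)$)
$x{\left(c,n \right)} = 2 - \frac{11}{14 n} + \frac{25}{n \left(-4 + n\right)}$ ($x{\left(c,n \right)} = 2 + \frac{\frac{11 \frac{1}{n}}{-7} + \frac{100}{2 n \left(-4 + n\right)}}{2} = 2 + \frac{\frac{11}{n} \left(- \frac{1}{7}\right) + 100 \frac{1}{2 n \left(-4 + n\right)}}{2} = 2 + \frac{- \frac{11}{7 n} + \frac{50}{n \left(-4 + n\right)}}{2} = 2 - \left(\frac{11}{14 n} - \frac{25}{n \left(-4 + n\right)}\right) = 2 - \frac{11}{14 n} + \frac{25}{n \left(-4 + n\right)}$)
$\frac{x{\left(-122,-126 \right)} + d{\left(156,-91 \right)}}{5006 + 23376} = \frac{\frac{394 - -15498 + 28 \left(-126\right)^{2}}{14 \left(-126\right) \left(-4 - 126\right)} + 11}{5006 + 23376} = \frac{\frac{1}{14} \left(- \frac{1}{126}\right) \frac{1}{-130} \left(394 + 15498 + 28 \cdot 15876\right) + 11}{28382} = \left(\frac{1}{14} \left(- \frac{1}{126}\right) \left(- \frac{1}{130}\right) \left(394 + 15498 + 444528\right) + 11\right) \frac{1}{28382} = \left(\frac{1}{14} \left(- \frac{1}{126}\right) \left(- \frac{1}{130}\right) 460420 + 11\right) \frac{1}{28382} = \left(\frac{23021}{11466} + 11\right) \frac{1}{28382} = \frac{149147}{11466} \cdot \frac{1}{28382} = \frac{149147}{325428012}$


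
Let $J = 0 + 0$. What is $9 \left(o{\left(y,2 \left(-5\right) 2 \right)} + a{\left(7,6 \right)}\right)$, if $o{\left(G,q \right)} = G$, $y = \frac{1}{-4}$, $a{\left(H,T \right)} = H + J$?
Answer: $\frac{243}{4} \approx 60.75$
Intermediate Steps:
$J = 0$
$a{\left(H,T \right)} = H$ ($a{\left(H,T \right)} = H + 0 = H$)
$y = - \frac{1}{4} \approx -0.25$
$9 \left(o{\left(y,2 \left(-5\right) 2 \right)} + a{\left(7,6 \right)}\right) = 9 \left(- \frac{1}{4} + 7\right) = 9 \cdot \frac{27}{4} = \frac{243}{4}$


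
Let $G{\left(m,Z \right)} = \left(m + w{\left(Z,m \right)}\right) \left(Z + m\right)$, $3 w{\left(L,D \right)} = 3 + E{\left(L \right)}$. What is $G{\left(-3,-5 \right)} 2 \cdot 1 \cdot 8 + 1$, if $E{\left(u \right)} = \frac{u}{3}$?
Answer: $\frac{2953}{9} \approx 328.11$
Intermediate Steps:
$E{\left(u \right)} = \frac{u}{3}$ ($E{\left(u \right)} = u \frac{1}{3} = \frac{u}{3}$)
$w{\left(L,D \right)} = 1 + \frac{L}{9}$ ($w{\left(L,D \right)} = \frac{3 + \frac{L}{3}}{3} = 1 + \frac{L}{9}$)
$G{\left(m,Z \right)} = \left(Z + m\right) \left(1 + m + \frac{Z}{9}\right)$ ($G{\left(m,Z \right)} = \left(m + \left(1 + \frac{Z}{9}\right)\right) \left(Z + m\right) = \left(1 + m + \frac{Z}{9}\right) \left(Z + m\right) = \left(Z + m\right) \left(1 + m + \frac{Z}{9}\right)$)
$G{\left(-3,-5 \right)} 2 \cdot 1 \cdot 8 + 1 = \left(-5 - 3 + \left(-3\right)^{2} + \frac{\left(-5\right)^{2}}{9} + \frac{10}{9} \left(-5\right) \left(-3\right)\right) 2 \cdot 1 \cdot 8 + 1 = \left(-5 - 3 + 9 + \frac{1}{9} \cdot 25 + \frac{50}{3}\right) 2 \cdot 1 \cdot 8 + 1 = \left(-5 - 3 + 9 + \frac{25}{9} + \frac{50}{3}\right) 2 \cdot 1 \cdot 8 + 1 = \frac{184}{9} \cdot 2 \cdot 1 \cdot 8 + 1 = \frac{368}{9} \cdot 1 \cdot 8 + 1 = \frac{368}{9} \cdot 8 + 1 = \frac{2944}{9} + 1 = \frac{2953}{9}$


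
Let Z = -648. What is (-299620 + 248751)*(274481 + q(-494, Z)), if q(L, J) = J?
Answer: -13929610877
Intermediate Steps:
(-299620 + 248751)*(274481 + q(-494, Z)) = (-299620 + 248751)*(274481 - 648) = -50869*273833 = -13929610877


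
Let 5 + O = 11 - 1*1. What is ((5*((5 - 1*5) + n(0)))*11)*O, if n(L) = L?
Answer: 0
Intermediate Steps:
O = 5 (O = -5 + (11 - 1*1) = -5 + (11 - 1) = -5 + 10 = 5)
((5*((5 - 1*5) + n(0)))*11)*O = ((5*((5 - 1*5) + 0))*11)*5 = ((5*((5 - 5) + 0))*11)*5 = ((5*(0 + 0))*11)*5 = ((5*0)*11)*5 = (0*11)*5 = 0*5 = 0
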